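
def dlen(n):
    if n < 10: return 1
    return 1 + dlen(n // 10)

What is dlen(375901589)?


dlen(375901589) = 1 + dlen(37590158)
dlen(37590158) = 1 + dlen(3759015)
dlen(3759015) = 1 + dlen(375901)
dlen(375901) = 1 + dlen(37590)
dlen(37590) = 1 + dlen(3759)
dlen(3759) = 1 + dlen(375)
dlen(375) = 1 + dlen(37)
dlen(37) = 1 + dlen(3)
dlen(3) = 1  (base case: 3 < 10)
Unwinding: 1 + 1 + 1 + 1 + 1 + 1 + 1 + 1 + 1 = 9

9


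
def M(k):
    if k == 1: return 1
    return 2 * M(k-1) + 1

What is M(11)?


M(11) = 2 * M(10) + 1
M(10) = 2 * M(9) + 1
M(9) = 2 * M(8) + 1
M(8) = 2 * M(7) + 1
M(7) = 2 * M(6) + 1
M(6) = 2 * M(5) + 1
M(5) = 2 * M(4) + 1
M(4) = 2 * M(3) + 1
M(3) = 2 * M(2) + 1
M(2) = 2 * M(1) + 1
M(1) = 1  (base case)
M(2) = 2 * 1 + 1 = 3
M(3) = 2 * 3 + 1 = 7
M(4) = 2 * 7 + 1 = 15
M(5) = 2 * 15 + 1 = 31
M(6) = 2 * 31 + 1 = 63
M(7) = 2 * 63 + 1 = 127
M(8) = 2 * 127 + 1 = 255
M(9) = 2 * 255 + 1 = 511
M(10) = 2 * 511 + 1 = 1023
M(11) = 2 * 1023 + 1 = 2047

2047


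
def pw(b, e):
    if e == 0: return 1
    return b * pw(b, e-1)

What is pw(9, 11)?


pw(9, 11)
= 9 * pw(9, 10)
= 9 * 9 * pw(9, 9)
= 9 * 9 * 9 * pw(9, 8)
= 9 * 9 * 9 * 9 * pw(9, 7)
= 9 * 9 * 9 * 9 * 9 * pw(9, 6)
= 9 * 9 * 9 * 9 * 9 * 9 * pw(9, 5)
= 9 * 9 * 9 * 9 * 9 * 9 * 9 * pw(9, 4)
= 9 * 9 * 9 * 9 * 9 * 9 * 9 * 9 * pw(9, 3)
= 9 * 9 * 9 * 9 * 9 * 9 * 9 * 9 * 9 * pw(9, 2)
= 9 * 9 * 9 * 9 * 9 * 9 * 9 * 9 * 9 * 9 * pw(9, 1)
= 9 * 9 * 9 * 9 * 9 * 9 * 9 * 9 * 9 * 9 * 9 * pw(9, 0)
= 9 * 9 * 9 * 9 * 9 * 9 * 9 * 9 * 9 * 9 * 9 * 1
= 31381059609

31381059609


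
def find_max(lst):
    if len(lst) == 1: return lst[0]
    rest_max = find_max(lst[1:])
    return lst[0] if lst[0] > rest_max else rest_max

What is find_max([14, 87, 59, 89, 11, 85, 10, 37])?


find_max([14, 87, 59, 89, 11, 85, 10, 37]): compare 14 with find_max([87, 59, 89, 11, 85, 10, 37])
find_max([87, 59, 89, 11, 85, 10, 37]): compare 87 with find_max([59, 89, 11, 85, 10, 37])
find_max([59, 89, 11, 85, 10, 37]): compare 59 with find_max([89, 11, 85, 10, 37])
find_max([89, 11, 85, 10, 37]): compare 89 with find_max([11, 85, 10, 37])
find_max([11, 85, 10, 37]): compare 11 with find_max([85, 10, 37])
find_max([85, 10, 37]): compare 85 with find_max([10, 37])
find_max([10, 37]): compare 10 with find_max([37])
find_max([37]) = 37  (base case)
Compare 10 with 37 -> 37
Compare 85 with 37 -> 85
Compare 11 with 85 -> 85
Compare 89 with 85 -> 89
Compare 59 with 89 -> 89
Compare 87 with 89 -> 89
Compare 14 with 89 -> 89

89


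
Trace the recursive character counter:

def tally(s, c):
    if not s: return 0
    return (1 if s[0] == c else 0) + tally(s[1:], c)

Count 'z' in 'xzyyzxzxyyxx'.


s[0]='x' != 'z' -> 0
s[0]='z' == 'z' -> 1
s[0]='y' != 'z' -> 0
s[0]='y' != 'z' -> 0
s[0]='z' == 'z' -> 1
s[0]='x' != 'z' -> 0
s[0]='z' == 'z' -> 1
s[0]='x' != 'z' -> 0
s[0]='y' != 'z' -> 0
s[0]='y' != 'z' -> 0
s[0]='x' != 'z' -> 0
s[0]='x' != 'z' -> 0
Sum: 0 + 1 + 0 + 0 + 1 + 0 + 1 + 0 + 0 + 0 + 0 + 0 = 3

3


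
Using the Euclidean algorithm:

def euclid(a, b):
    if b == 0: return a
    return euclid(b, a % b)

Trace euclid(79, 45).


euclid(79, 45) = euclid(45, 34)
euclid(45, 34) = euclid(34, 11)
euclid(34, 11) = euclid(11, 1)
euclid(11, 1) = euclid(1, 0)
euclid(1, 0) = 1  (base case)

1


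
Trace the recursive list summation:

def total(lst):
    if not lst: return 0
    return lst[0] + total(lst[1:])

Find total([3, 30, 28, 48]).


total([3, 30, 28, 48]) = 3 + total([30, 28, 48])
total([30, 28, 48]) = 30 + total([28, 48])
total([28, 48]) = 28 + total([48])
total([48]) = 48 + total([])
total([]) = 0  (base case)
Total: 3 + 30 + 28 + 48 + 0 = 109

109


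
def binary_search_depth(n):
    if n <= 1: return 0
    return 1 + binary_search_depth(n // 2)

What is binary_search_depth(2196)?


2196 / 2 = 1098
1098 / 2 = 549
549 / 2 = 274
274 / 2 = 137
137 / 2 = 68
68 / 2 = 34
34 / 2 = 17
17 / 2 = 8
8 / 2 = 4
4 / 2 = 2
2 / 2 = 1
Reached 1 after 11 halvings

11


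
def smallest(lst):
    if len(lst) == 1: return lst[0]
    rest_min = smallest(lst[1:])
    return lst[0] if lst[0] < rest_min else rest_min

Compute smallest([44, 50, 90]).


smallest([44, 50, 90]): compare 44 with smallest([50, 90])
smallest([50, 90]): compare 50 with smallest([90])
smallest([90]) = 90  (base case)
Compare 50 with 90 -> 50
Compare 44 with 50 -> 44

44


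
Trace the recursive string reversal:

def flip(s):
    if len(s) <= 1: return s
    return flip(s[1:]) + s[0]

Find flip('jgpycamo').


flip('jgpycamo') = flip('gpycamo') + 'j'
flip('gpycamo') = flip('pycamo') + 'g'
flip('pycamo') = flip('ycamo') + 'p'
flip('ycamo') = flip('camo') + 'y'
flip('camo') = flip('amo') + 'c'
flip('amo') = flip('mo') + 'a'
flip('mo') = flip('o') + 'm'
flip('o') = 'o'  (base case)
Concatenating: 'o' + 'm' + 'a' + 'c' + 'y' + 'p' + 'g' + 'j' = 'omacypgj'

omacypgj


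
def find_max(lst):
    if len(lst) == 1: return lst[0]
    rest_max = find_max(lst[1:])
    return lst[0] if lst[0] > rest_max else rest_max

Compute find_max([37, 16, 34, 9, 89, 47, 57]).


find_max([37, 16, 34, 9, 89, 47, 57]): compare 37 with find_max([16, 34, 9, 89, 47, 57])
find_max([16, 34, 9, 89, 47, 57]): compare 16 with find_max([34, 9, 89, 47, 57])
find_max([34, 9, 89, 47, 57]): compare 34 with find_max([9, 89, 47, 57])
find_max([9, 89, 47, 57]): compare 9 with find_max([89, 47, 57])
find_max([89, 47, 57]): compare 89 with find_max([47, 57])
find_max([47, 57]): compare 47 with find_max([57])
find_max([57]) = 57  (base case)
Compare 47 with 57 -> 57
Compare 89 with 57 -> 89
Compare 9 with 89 -> 89
Compare 34 with 89 -> 89
Compare 16 with 89 -> 89
Compare 37 with 89 -> 89

89


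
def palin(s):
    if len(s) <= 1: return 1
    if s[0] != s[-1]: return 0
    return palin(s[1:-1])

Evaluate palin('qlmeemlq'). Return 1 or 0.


palin('qlmeemlq'): s[0]='q' == s[-1]='q' -> check palin('lmeeml')
palin('lmeeml'): s[0]='l' == s[-1]='l' -> check palin('meem')
palin('meem'): s[0]='m' == s[-1]='m' -> check palin('ee')
palin('ee'): s[0]='e' == s[-1]='e' -> check palin('')
palin(''): len <= 1 -> return 1  (base case)
Result: 1 (palindrome)

1


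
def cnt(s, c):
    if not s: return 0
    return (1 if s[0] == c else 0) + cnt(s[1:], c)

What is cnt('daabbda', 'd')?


s[0]='d' == 'd' -> 1
s[0]='a' != 'd' -> 0
s[0]='a' != 'd' -> 0
s[0]='b' != 'd' -> 0
s[0]='b' != 'd' -> 0
s[0]='d' == 'd' -> 1
s[0]='a' != 'd' -> 0
Sum: 1 + 0 + 0 + 0 + 0 + 1 + 0 = 2

2


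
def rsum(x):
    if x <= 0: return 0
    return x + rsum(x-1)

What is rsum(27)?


rsum(27)
= 27 + 26 + 25 + 24 + 23 + 22 + 21 + 20 + 19 + 18 + 17 + 16 + 15 + 14 + 13 + 12 + 11 + 10 + 9 + 8 + 7 + 6 + 5 + 4 + 3 + 2 + 1 + rsum(0)
= 27 + 26 + 25 + 24 + 23 + 22 + 21 + 20 + 19 + 18 + 17 + 16 + 15 + 14 + 13 + 12 + 11 + 10 + 9 + 8 + 7 + 6 + 5 + 4 + 3 + 2 + 1 + 0
= 378

378


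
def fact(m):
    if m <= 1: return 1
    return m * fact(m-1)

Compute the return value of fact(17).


fact(17)
= 17 * fact(16)
= 17 * 16 * fact(15)
= 17 * 16 * 15 * fact(14)
= 17 * 16 * 15 * 14 * fact(13)
= 17 * 16 * 15 * 14 * 13 * fact(12)
= 17 * 16 * 15 * 14 * 13 * 12 * fact(11)
= 17 * 16 * 15 * 14 * 13 * 12 * 11 * fact(10)
= 17 * 16 * 15 * 14 * 13 * 12 * 11 * 10 * fact(9)
= 17 * 16 * 15 * 14 * 13 * 12 * 11 * 10 * 9 * fact(8)
= 17 * 16 * 15 * 14 * 13 * 12 * 11 * 10 * 9 * 8 * fact(7)
= 17 * 16 * 15 * 14 * 13 * 12 * 11 * 10 * 9 * 8 * 7 * fact(6)
= 17 * 16 * 15 * 14 * 13 * 12 * 11 * 10 * 9 * 8 * 7 * 6 * fact(5)
= 17 * 16 * 15 * 14 * 13 * 12 * 11 * 10 * 9 * 8 * 7 * 6 * 5 * fact(4)
= 17 * 16 * 15 * 14 * 13 * 12 * 11 * 10 * 9 * 8 * 7 * 6 * 5 * 4 * fact(3)
= 17 * 16 * 15 * 14 * 13 * 12 * 11 * 10 * 9 * 8 * 7 * 6 * 5 * 4 * 3 * fact(2)
= 17 * 16 * 15 * 14 * 13 * 12 * 11 * 10 * 9 * 8 * 7 * 6 * 5 * 4 * 3 * 2 * fact(1)
= 17 * 16 * 15 * 14 * 13 * 12 * 11 * 10 * 9 * 8 * 7 * 6 * 5 * 4 * 3 * 2 * 1
= 355687428096000

355687428096000


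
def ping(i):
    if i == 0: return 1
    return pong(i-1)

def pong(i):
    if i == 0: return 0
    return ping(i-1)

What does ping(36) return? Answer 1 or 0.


ping(36) = pong(35)
pong(35) = ping(34)
ping(34) = pong(33)
pong(33) = ping(32)
ping(32) = pong(31)
pong(31) = ping(30)
ping(30) = pong(29)
pong(29) = ping(28)
ping(28) = pong(27)
pong(27) = ping(26)
ping(26) = pong(25)
pong(25) = ping(24)
ping(24) = pong(23)
pong(23) = ping(22)
ping(22) = pong(21)
pong(21) = ping(20)
ping(20) = pong(19)
pong(19) = ping(18)
ping(18) = pong(17)
pong(17) = ping(16)
ping(16) = pong(15)
pong(15) = ping(14)
ping(14) = pong(13)
pong(13) = ping(12)
ping(12) = pong(11)
pong(11) = ping(10)
ping(10) = pong(9)
pong(9) = ping(8)
ping(8) = pong(7)
pong(7) = ping(6)
ping(6) = pong(5)
pong(5) = ping(4)
ping(4) = pong(3)
pong(3) = ping(2)
ping(2) = pong(1)
pong(1) = ping(0)
ping(0) = 1  (base case)
Result: 1

1


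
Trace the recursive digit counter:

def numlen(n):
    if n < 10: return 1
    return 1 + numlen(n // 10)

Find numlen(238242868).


numlen(238242868) = 1 + numlen(23824286)
numlen(23824286) = 1 + numlen(2382428)
numlen(2382428) = 1 + numlen(238242)
numlen(238242) = 1 + numlen(23824)
numlen(23824) = 1 + numlen(2382)
numlen(2382) = 1 + numlen(238)
numlen(238) = 1 + numlen(23)
numlen(23) = 1 + numlen(2)
numlen(2) = 1  (base case: 2 < 10)
Unwinding: 1 + 1 + 1 + 1 + 1 + 1 + 1 + 1 + 1 = 9

9


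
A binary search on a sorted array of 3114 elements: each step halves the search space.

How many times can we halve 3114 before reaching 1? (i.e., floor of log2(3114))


3114 / 2 = 1557
1557 / 2 = 778
778 / 2 = 389
389 / 2 = 194
194 / 2 = 97
97 / 2 = 48
48 / 2 = 24
24 / 2 = 12
12 / 2 = 6
6 / 2 = 3
3 / 2 = 1
Reached 1 after 11 halvings

11


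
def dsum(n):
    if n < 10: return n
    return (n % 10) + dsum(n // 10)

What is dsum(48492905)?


dsum(48492905) = 5 + dsum(4849290)
dsum(4849290) = 0 + dsum(484929)
dsum(484929) = 9 + dsum(48492)
dsum(48492) = 2 + dsum(4849)
dsum(4849) = 9 + dsum(484)
dsum(484) = 4 + dsum(48)
dsum(48) = 8 + dsum(4)
dsum(4) = 4  (base case)
Total: 5 + 0 + 9 + 2 + 9 + 4 + 8 + 4 = 41

41


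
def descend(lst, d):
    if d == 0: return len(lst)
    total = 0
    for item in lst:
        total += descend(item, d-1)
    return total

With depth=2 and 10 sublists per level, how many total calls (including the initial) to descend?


At depth 0 (root): 1 call
At depth 1: each of 1 parents calls descend on 10 children = 10 calls
At depth 2: each of 10 parents calls descend on 10 children = 100 calls
Total: 1 + 10 + 100 = 111

111


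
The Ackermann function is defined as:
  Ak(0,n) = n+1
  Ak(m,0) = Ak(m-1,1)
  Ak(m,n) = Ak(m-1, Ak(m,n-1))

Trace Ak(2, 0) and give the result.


Ak(2, 0) = Ak(1, 1)
  Ak(1, 1) = Ak(0, Ak(1, 0))
    Ak(1, 0) = Ak(0, 1)
      Ak(0, 1) = 2
    = Ak(0, 2)
    Ak(0, 2) = 3
Result: Ak(2, 0) = 3

3


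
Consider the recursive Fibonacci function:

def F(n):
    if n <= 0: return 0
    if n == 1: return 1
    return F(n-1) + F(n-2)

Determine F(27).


Computing F(27) bottom-up:
F(0) = 0
F(1) = 1
F(2) = F(1) + F(0) = 1 + 0 = 1
F(3) = F(2) + F(1) = 1 + 1 = 2
F(4) = F(3) + F(2) = 2 + 1 = 3
F(5) = F(4) + F(3) = 3 + 2 = 5
F(6) = F(5) + F(4) = 5 + 3 = 8
F(7) = F(6) + F(5) = 8 + 5 = 13
F(8) = F(7) + F(6) = 13 + 8 = 21
F(9) = F(8) + F(7) = 21 + 13 = 34
F(10) = F(9) + F(8) = 34 + 21 = 55
F(11) = F(10) + F(9) = 55 + 34 = 89
F(12) = F(11) + F(10) = 89 + 55 = 144
F(13) = F(12) + F(11) = 144 + 89 = 233
F(14) = F(13) + F(12) = 233 + 144 = 377
F(15) = F(14) + F(13) = 377 + 233 = 610
F(16) = F(15) + F(14) = 610 + 377 = 987
F(17) = F(16) + F(15) = 987 + 610 = 1597
F(18) = F(17) + F(16) = 1597 + 987 = 2584
F(19) = F(18) + F(17) = 2584 + 1597 = 4181
F(20) = F(19) + F(18) = 4181 + 2584 = 6765
F(21) = F(20) + F(19) = 6765 + 4181 = 10946
F(22) = F(21) + F(20) = 10946 + 6765 = 17711
F(23) = F(22) + F(21) = 17711 + 10946 = 28657
F(24) = F(23) + F(22) = 28657 + 17711 = 46368
F(25) = F(24) + F(23) = 46368 + 28657 = 75025
F(26) = F(25) + F(24) = 75025 + 46368 = 121393
F(27) = F(26) + F(25) = 121393 + 75025 = 196418

196418


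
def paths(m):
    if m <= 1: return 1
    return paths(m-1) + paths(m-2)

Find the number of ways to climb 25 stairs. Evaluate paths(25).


Building up from base cases:
paths(0) = 1
paths(1) = 1
paths(2) = paths(1) + paths(0) = 1 + 1 = 2
paths(3) = paths(2) + paths(1) = 2 + 1 = 3
paths(4) = paths(3) + paths(2) = 3 + 2 = 5
paths(5) = paths(4) + paths(3) = 5 + 3 = 8
paths(6) = paths(5) + paths(4) = 8 + 5 = 13
paths(7) = paths(6) + paths(5) = 13 + 8 = 21
paths(8) = paths(7) + paths(6) = 21 + 13 = 34
paths(9) = paths(8) + paths(7) = 34 + 21 = 55
paths(10) = paths(9) + paths(8) = 55 + 34 = 89
paths(11) = paths(10) + paths(9) = 89 + 55 = 144
paths(12) = paths(11) + paths(10) = 144 + 89 = 233
paths(13) = paths(12) + paths(11) = 233 + 144 = 377
paths(14) = paths(13) + paths(12) = 377 + 233 = 610
paths(15) = paths(14) + paths(13) = 610 + 377 = 987
paths(16) = paths(15) + paths(14) = 987 + 610 = 1597
paths(17) = paths(16) + paths(15) = 1597 + 987 = 2584
paths(18) = paths(17) + paths(16) = 2584 + 1597 = 4181
paths(19) = paths(18) + paths(17) = 4181 + 2584 = 6765
paths(20) = paths(19) + paths(18) = 6765 + 4181 = 10946
paths(21) = paths(20) + paths(19) = 10946 + 6765 = 17711
paths(22) = paths(21) + paths(20) = 17711 + 10946 = 28657
paths(23) = paths(22) + paths(21) = 28657 + 17711 = 46368
paths(24) = paths(23) + paths(22) = 46368 + 28657 = 75025
paths(25) = paths(24) + paths(23) = 75025 + 46368 = 121393

121393


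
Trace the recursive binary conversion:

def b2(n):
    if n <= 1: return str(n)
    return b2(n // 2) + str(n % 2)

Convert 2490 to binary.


b2(2490) = b2(1245) + '0'
b2(1245) = b2(622) + '1'
b2(622) = b2(311) + '0'
b2(311) = b2(155) + '1'
b2(155) = b2(77) + '1'
b2(77) = b2(38) + '1'
b2(38) = b2(19) + '0'
b2(19) = b2(9) + '1'
b2(9) = b2(4) + '1'
b2(4) = b2(2) + '0'
b2(2) = b2(1) + '0'
b2(1) = '1'  (base case)
Concatenating: '1' + '0' + '0' + '1' + '1' + '0' + '1' + '1' + '1' + '0' + '1' + '0' = '100110111010'

100110111010


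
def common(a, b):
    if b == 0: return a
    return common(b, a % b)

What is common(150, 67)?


common(150, 67) = common(67, 16)
common(67, 16) = common(16, 3)
common(16, 3) = common(3, 1)
common(3, 1) = common(1, 0)
common(1, 0) = 1  (base case)

1


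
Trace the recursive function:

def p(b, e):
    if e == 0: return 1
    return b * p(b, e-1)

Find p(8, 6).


p(8, 6)
= 8 * p(8, 5)
= 8 * 8 * p(8, 4)
= 8 * 8 * 8 * p(8, 3)
= 8 * 8 * 8 * 8 * p(8, 2)
= 8 * 8 * 8 * 8 * 8 * p(8, 1)
= 8 * 8 * 8 * 8 * 8 * 8 * p(8, 0)
= 8 * 8 * 8 * 8 * 8 * 8 * 1
= 262144

262144


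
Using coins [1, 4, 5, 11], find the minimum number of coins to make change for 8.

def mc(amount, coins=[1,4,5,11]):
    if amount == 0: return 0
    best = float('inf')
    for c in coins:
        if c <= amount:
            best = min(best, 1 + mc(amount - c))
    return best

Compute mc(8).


Building up with DP:
mc(0) = 0
mc(1) = min(1+mc(0)=1+0=1) = 1
mc(2) = min(1+mc(1)=1+1=2) = 2
mc(3) = min(1+mc(2)=1+2=3) = 3
mc(4) = min(1+mc(3)=1+3=4, 1+mc(0)=1+0=1) = 1
mc(5) = min(1+mc(4)=1+1=2, 1+mc(1)=1+1=2, 1+mc(0)=1+0=1) = 1
mc(6) = min(1+mc(5)=1+1=2, 1+mc(2)=1+2=3, 1+mc(1)=1+1=2) = 2
mc(7) = min(1+mc(6)=1+2=3, 1+mc(3)=1+3=4, 1+mc(2)=1+2=3) = 3
mc(8) = min(1+mc(7)=1+3=4, 1+mc(4)=1+1=2, 1+mc(3)=1+3=4) = 2

2


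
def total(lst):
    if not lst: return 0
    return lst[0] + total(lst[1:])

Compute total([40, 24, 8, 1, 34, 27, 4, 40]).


total([40, 24, 8, 1, 34, 27, 4, 40]) = 40 + total([24, 8, 1, 34, 27, 4, 40])
total([24, 8, 1, 34, 27, 4, 40]) = 24 + total([8, 1, 34, 27, 4, 40])
total([8, 1, 34, 27, 4, 40]) = 8 + total([1, 34, 27, 4, 40])
total([1, 34, 27, 4, 40]) = 1 + total([34, 27, 4, 40])
total([34, 27, 4, 40]) = 34 + total([27, 4, 40])
total([27, 4, 40]) = 27 + total([4, 40])
total([4, 40]) = 4 + total([40])
total([40]) = 40 + total([])
total([]) = 0  (base case)
Total: 40 + 24 + 8 + 1 + 34 + 27 + 4 + 40 + 0 = 178

178


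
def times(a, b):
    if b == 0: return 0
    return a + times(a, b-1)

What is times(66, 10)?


times(66, 10) = 66 + times(66, 9)
times(66, 9) = 66 + times(66, 8)
times(66, 8) = 66 + times(66, 7)
times(66, 7) = 66 + times(66, 6)
times(66, 6) = 66 + times(66, 5)
times(66, 5) = 66 + times(66, 4)
times(66, 4) = 66 + times(66, 3)
times(66, 3) = 66 + times(66, 2)
times(66, 2) = 66 + times(66, 1)
times(66, 1) = 66 + times(66, 0)
times(66, 0) = 0  (base case)
Total: 66 + 66 + 66 + 66 + 66 + 66 + 66 + 66 + 66 + 66 + 0 = 660

660


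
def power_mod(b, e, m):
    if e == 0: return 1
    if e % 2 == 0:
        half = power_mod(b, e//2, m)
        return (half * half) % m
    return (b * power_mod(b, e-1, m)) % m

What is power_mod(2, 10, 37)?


power_mod(2, 10, 37): e is even, compute power_mod(2, 5, 37)
  power_mod(2, 5, 37): e is odd, compute power_mod(2, 4, 37)
    power_mod(2, 4, 37): e is even, compute power_mod(2, 2, 37)
      power_mod(2, 2, 37): e is even, compute power_mod(2, 1, 37)
        power_mod(2, 1, 37): e is odd, compute power_mod(2, 0, 37)
          power_mod(2, 0, 37) = 1
        (2 * 1) % 37 = 2
      half=2, (2*2) % 37 = 4
    half=4, (4*4) % 37 = 16
  (2 * 16) % 37 = 32
half=32, (32*32) % 37 = 25

25


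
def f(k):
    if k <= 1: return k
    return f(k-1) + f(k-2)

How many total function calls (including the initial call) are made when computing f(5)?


Let C(n) = total calls for f(n)
C(0) = 1, C(1) = 1
C(2) = 1 + C(1) + C(0) = 1 + 1 + 1 = 3
C(3) = 1 + C(2) + C(1) = 1 + 3 + 1 = 5
C(4) = 1 + C(3) + C(2) = 1 + 5 + 3 = 9
C(5) = 1 + C(4) + C(3) = 1 + 9 + 5 = 15

15


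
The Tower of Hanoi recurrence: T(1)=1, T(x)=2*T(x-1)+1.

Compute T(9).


T(9) = 2 * T(8) + 1
T(8) = 2 * T(7) + 1
T(7) = 2 * T(6) + 1
T(6) = 2 * T(5) + 1
T(5) = 2 * T(4) + 1
T(4) = 2 * T(3) + 1
T(3) = 2 * T(2) + 1
T(2) = 2 * T(1) + 1
T(1) = 1  (base case)
T(2) = 2 * 1 + 1 = 3
T(3) = 2 * 3 + 1 = 7
T(4) = 2 * 7 + 1 = 15
T(5) = 2 * 15 + 1 = 31
T(6) = 2 * 31 + 1 = 63
T(7) = 2 * 63 + 1 = 127
T(8) = 2 * 127 + 1 = 255
T(9) = 2 * 255 + 1 = 511

511


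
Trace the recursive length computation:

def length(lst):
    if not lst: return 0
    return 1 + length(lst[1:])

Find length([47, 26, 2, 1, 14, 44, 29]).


length([47, 26, 2, 1, 14, 44, 29]) = 1 + length([26, 2, 1, 14, 44, 29])
length([26, 2, 1, 14, 44, 29]) = 1 + length([2, 1, 14, 44, 29])
length([2, 1, 14, 44, 29]) = 1 + length([1, 14, 44, 29])
length([1, 14, 44, 29]) = 1 + length([14, 44, 29])
length([14, 44, 29]) = 1 + length([44, 29])
length([44, 29]) = 1 + length([29])
length([29]) = 1 + length([])
length([]) = 0  (base case)
Unwinding: 1 + 1 + 1 + 1 + 1 + 1 + 1 + 0 = 7

7


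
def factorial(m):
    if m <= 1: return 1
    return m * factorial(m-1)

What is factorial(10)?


factorial(10)
= 10 * factorial(9)
= 10 * 9 * factorial(8)
= 10 * 9 * 8 * factorial(7)
= 10 * 9 * 8 * 7 * factorial(6)
= 10 * 9 * 8 * 7 * 6 * factorial(5)
= 10 * 9 * 8 * 7 * 6 * 5 * factorial(4)
= 10 * 9 * 8 * 7 * 6 * 5 * 4 * factorial(3)
= 10 * 9 * 8 * 7 * 6 * 5 * 4 * 3 * factorial(2)
= 10 * 9 * 8 * 7 * 6 * 5 * 4 * 3 * 2 * factorial(1)
= 10 * 9 * 8 * 7 * 6 * 5 * 4 * 3 * 2 * 1
= 3628800

3628800


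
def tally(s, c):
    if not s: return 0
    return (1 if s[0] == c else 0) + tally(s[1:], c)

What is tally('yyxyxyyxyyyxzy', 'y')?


s[0]='y' == 'y' -> 1
s[0]='y' == 'y' -> 1
s[0]='x' != 'y' -> 0
s[0]='y' == 'y' -> 1
s[0]='x' != 'y' -> 0
s[0]='y' == 'y' -> 1
s[0]='y' == 'y' -> 1
s[0]='x' != 'y' -> 0
s[0]='y' == 'y' -> 1
s[0]='y' == 'y' -> 1
s[0]='y' == 'y' -> 1
s[0]='x' != 'y' -> 0
s[0]='z' != 'y' -> 0
s[0]='y' == 'y' -> 1
Sum: 1 + 1 + 0 + 1 + 0 + 1 + 1 + 0 + 1 + 1 + 1 + 0 + 0 + 1 = 9

9


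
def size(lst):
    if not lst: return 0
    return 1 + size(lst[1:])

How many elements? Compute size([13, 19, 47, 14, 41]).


size([13, 19, 47, 14, 41]) = 1 + size([19, 47, 14, 41])
size([19, 47, 14, 41]) = 1 + size([47, 14, 41])
size([47, 14, 41]) = 1 + size([14, 41])
size([14, 41]) = 1 + size([41])
size([41]) = 1 + size([])
size([]) = 0  (base case)
Unwinding: 1 + 1 + 1 + 1 + 1 + 0 = 5

5


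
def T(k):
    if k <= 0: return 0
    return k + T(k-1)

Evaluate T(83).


T(83)
= 83 + 82 + 81 + 80 + 79 + 78 + 77 + 76 + 75 + 74 + 73 + 72 + 71 + 70 + 69 + 68 + 67 + 66 + 65 + 64 + 63 + 62 + 61 + 60 + 59 + 58 + 57 + 56 + 55 + 54 + 53 + 52 + 51 + 50 + 49 + 48 + 47 + 46 + 45 + 44 + 43 + 42 + 41 + 40 + 39 + 38 + 37 + 36 + 35 + 34 + 33 + 32 + 31 + 30 + 29 + 28 + 27 + 26 + 25 + 24 + 23 + 22 + 21 + 20 + 19 + 18 + 17 + 16 + 15 + 14 + 13 + 12 + 11 + 10 + 9 + 8 + 7 + 6 + 5 + 4 + 3 + 2 + 1 + T(0)
= 83 + 82 + 81 + 80 + 79 + 78 + 77 + 76 + 75 + 74 + 73 + 72 + 71 + 70 + 69 + 68 + 67 + 66 + 65 + 64 + 63 + 62 + 61 + 60 + 59 + 58 + 57 + 56 + 55 + 54 + 53 + 52 + 51 + 50 + 49 + 48 + 47 + 46 + 45 + 44 + 43 + 42 + 41 + 40 + 39 + 38 + 37 + 36 + 35 + 34 + 33 + 32 + 31 + 30 + 29 + 28 + 27 + 26 + 25 + 24 + 23 + 22 + 21 + 20 + 19 + 18 + 17 + 16 + 15 + 14 + 13 + 12 + 11 + 10 + 9 + 8 + 7 + 6 + 5 + 4 + 3 + 2 + 1 + 0
= 3486

3486


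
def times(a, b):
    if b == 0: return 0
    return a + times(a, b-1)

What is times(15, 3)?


times(15, 3) = 15 + times(15, 2)
times(15, 2) = 15 + times(15, 1)
times(15, 1) = 15 + times(15, 0)
times(15, 0) = 0  (base case)
Total: 15 + 15 + 15 + 0 = 45

45


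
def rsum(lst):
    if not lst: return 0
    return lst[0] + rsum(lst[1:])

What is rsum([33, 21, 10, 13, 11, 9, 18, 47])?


rsum([33, 21, 10, 13, 11, 9, 18, 47]) = 33 + rsum([21, 10, 13, 11, 9, 18, 47])
rsum([21, 10, 13, 11, 9, 18, 47]) = 21 + rsum([10, 13, 11, 9, 18, 47])
rsum([10, 13, 11, 9, 18, 47]) = 10 + rsum([13, 11, 9, 18, 47])
rsum([13, 11, 9, 18, 47]) = 13 + rsum([11, 9, 18, 47])
rsum([11, 9, 18, 47]) = 11 + rsum([9, 18, 47])
rsum([9, 18, 47]) = 9 + rsum([18, 47])
rsum([18, 47]) = 18 + rsum([47])
rsum([47]) = 47 + rsum([])
rsum([]) = 0  (base case)
Total: 33 + 21 + 10 + 13 + 11 + 9 + 18 + 47 + 0 = 162

162


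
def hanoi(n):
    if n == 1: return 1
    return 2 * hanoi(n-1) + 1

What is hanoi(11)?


hanoi(11) = 2 * hanoi(10) + 1
hanoi(10) = 2 * hanoi(9) + 1
hanoi(9) = 2 * hanoi(8) + 1
hanoi(8) = 2 * hanoi(7) + 1
hanoi(7) = 2 * hanoi(6) + 1
hanoi(6) = 2 * hanoi(5) + 1
hanoi(5) = 2 * hanoi(4) + 1
hanoi(4) = 2 * hanoi(3) + 1
hanoi(3) = 2 * hanoi(2) + 1
hanoi(2) = 2 * hanoi(1) + 1
hanoi(1) = 1  (base case)
hanoi(2) = 2 * 1 + 1 = 3
hanoi(3) = 2 * 3 + 1 = 7
hanoi(4) = 2 * 7 + 1 = 15
hanoi(5) = 2 * 15 + 1 = 31
hanoi(6) = 2 * 31 + 1 = 63
hanoi(7) = 2 * 63 + 1 = 127
hanoi(8) = 2 * 127 + 1 = 255
hanoi(9) = 2 * 255 + 1 = 511
hanoi(10) = 2 * 511 + 1 = 1023
hanoi(11) = 2 * 1023 + 1 = 2047

2047


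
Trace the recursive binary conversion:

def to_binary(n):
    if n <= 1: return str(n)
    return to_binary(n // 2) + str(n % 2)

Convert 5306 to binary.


to_binary(5306) = to_binary(2653) + '0'
to_binary(2653) = to_binary(1326) + '1'
to_binary(1326) = to_binary(663) + '0'
to_binary(663) = to_binary(331) + '1'
to_binary(331) = to_binary(165) + '1'
to_binary(165) = to_binary(82) + '1'
to_binary(82) = to_binary(41) + '0'
to_binary(41) = to_binary(20) + '1'
to_binary(20) = to_binary(10) + '0'
to_binary(10) = to_binary(5) + '0'
to_binary(5) = to_binary(2) + '1'
to_binary(2) = to_binary(1) + '0'
to_binary(1) = '1'  (base case)
Concatenating: '1' + '0' + '1' + '0' + '0' + '1' + '0' + '1' + '1' + '1' + '0' + '1' + '0' = '1010010111010'

1010010111010


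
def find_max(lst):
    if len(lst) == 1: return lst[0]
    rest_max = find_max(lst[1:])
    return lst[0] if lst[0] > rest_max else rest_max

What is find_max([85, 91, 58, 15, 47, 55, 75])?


find_max([85, 91, 58, 15, 47, 55, 75]): compare 85 with find_max([91, 58, 15, 47, 55, 75])
find_max([91, 58, 15, 47, 55, 75]): compare 91 with find_max([58, 15, 47, 55, 75])
find_max([58, 15, 47, 55, 75]): compare 58 with find_max([15, 47, 55, 75])
find_max([15, 47, 55, 75]): compare 15 with find_max([47, 55, 75])
find_max([47, 55, 75]): compare 47 with find_max([55, 75])
find_max([55, 75]): compare 55 with find_max([75])
find_max([75]) = 75  (base case)
Compare 55 with 75 -> 75
Compare 47 with 75 -> 75
Compare 15 with 75 -> 75
Compare 58 with 75 -> 75
Compare 91 with 75 -> 91
Compare 85 with 91 -> 91

91


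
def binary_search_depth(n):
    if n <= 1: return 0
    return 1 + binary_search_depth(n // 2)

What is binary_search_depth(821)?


821 / 2 = 410
410 / 2 = 205
205 / 2 = 102
102 / 2 = 51
51 / 2 = 25
25 / 2 = 12
12 / 2 = 6
6 / 2 = 3
3 / 2 = 1
Reached 1 after 9 halvings

9


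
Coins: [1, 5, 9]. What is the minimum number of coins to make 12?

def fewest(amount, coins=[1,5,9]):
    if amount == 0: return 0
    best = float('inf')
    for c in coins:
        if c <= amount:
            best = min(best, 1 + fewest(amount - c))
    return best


Building up with DP:
fewest(0) = 0
fewest(1) = min(1+fewest(0)=1+0=1) = 1
fewest(2) = min(1+fewest(1)=1+1=2) = 2
fewest(3) = min(1+fewest(2)=1+2=3) = 3
fewest(4) = min(1+fewest(3)=1+3=4) = 4
fewest(5) = min(1+fewest(4)=1+4=5, 1+fewest(0)=1+0=1) = 1
fewest(6) = min(1+fewest(5)=1+1=2, 1+fewest(1)=1+1=2) = 2
fewest(7) = min(1+fewest(6)=1+2=3, 1+fewest(2)=1+2=3) = 3
fewest(8) = min(1+fewest(7)=1+3=4, 1+fewest(3)=1+3=4) = 4
fewest(9) = min(1+fewest(8)=1+4=5, 1+fewest(4)=1+4=5, 1+fewest(0)=1+0=1) = 1
fewest(10) = min(1+fewest(9)=1+1=2, 1+fewest(5)=1+1=2, 1+fewest(1)=1+1=2) = 2
fewest(11) = min(1+fewest(10)=1+2=3, 1+fewest(6)=1+2=3, 1+fewest(2)=1+2=3) = 3
fewest(12) = min(1+fewest(11)=1+3=4, 1+fewest(7)=1+3=4, 1+fewest(3)=1+3=4) = 4

4


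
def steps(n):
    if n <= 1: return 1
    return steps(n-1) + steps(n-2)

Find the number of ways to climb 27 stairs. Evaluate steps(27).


Building up from base cases:
steps(0) = 1
steps(1) = 1
steps(2) = steps(1) + steps(0) = 1 + 1 = 2
steps(3) = steps(2) + steps(1) = 2 + 1 = 3
steps(4) = steps(3) + steps(2) = 3 + 2 = 5
steps(5) = steps(4) + steps(3) = 5 + 3 = 8
steps(6) = steps(5) + steps(4) = 8 + 5 = 13
steps(7) = steps(6) + steps(5) = 13 + 8 = 21
steps(8) = steps(7) + steps(6) = 21 + 13 = 34
steps(9) = steps(8) + steps(7) = 34 + 21 = 55
steps(10) = steps(9) + steps(8) = 55 + 34 = 89
steps(11) = steps(10) + steps(9) = 89 + 55 = 144
steps(12) = steps(11) + steps(10) = 144 + 89 = 233
steps(13) = steps(12) + steps(11) = 233 + 144 = 377
steps(14) = steps(13) + steps(12) = 377 + 233 = 610
steps(15) = steps(14) + steps(13) = 610 + 377 = 987
steps(16) = steps(15) + steps(14) = 987 + 610 = 1597
steps(17) = steps(16) + steps(15) = 1597 + 987 = 2584
steps(18) = steps(17) + steps(16) = 2584 + 1597 = 4181
steps(19) = steps(18) + steps(17) = 4181 + 2584 = 6765
steps(20) = steps(19) + steps(18) = 6765 + 4181 = 10946
steps(21) = steps(20) + steps(19) = 10946 + 6765 = 17711
steps(22) = steps(21) + steps(20) = 17711 + 10946 = 28657
steps(23) = steps(22) + steps(21) = 28657 + 17711 = 46368
steps(24) = steps(23) + steps(22) = 46368 + 28657 = 75025
steps(25) = steps(24) + steps(23) = 75025 + 46368 = 121393
steps(26) = steps(25) + steps(24) = 121393 + 75025 = 196418
steps(27) = steps(26) + steps(25) = 196418 + 121393 = 317811

317811


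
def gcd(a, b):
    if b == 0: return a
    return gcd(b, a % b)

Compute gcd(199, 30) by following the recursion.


gcd(199, 30) = gcd(30, 19)
gcd(30, 19) = gcd(19, 11)
gcd(19, 11) = gcd(11, 8)
gcd(11, 8) = gcd(8, 3)
gcd(8, 3) = gcd(3, 2)
gcd(3, 2) = gcd(2, 1)
gcd(2, 1) = gcd(1, 0)
gcd(1, 0) = 1  (base case)

1


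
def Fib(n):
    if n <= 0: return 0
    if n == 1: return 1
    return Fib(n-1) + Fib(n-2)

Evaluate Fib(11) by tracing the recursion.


Computing Fib(11) bottom-up:
Fib(0) = 0
Fib(1) = 1
Fib(2) = Fib(1) + Fib(0) = 1 + 0 = 1
Fib(3) = Fib(2) + Fib(1) = 1 + 1 = 2
Fib(4) = Fib(3) + Fib(2) = 2 + 1 = 3
Fib(5) = Fib(4) + Fib(3) = 3 + 2 = 5
Fib(6) = Fib(5) + Fib(4) = 5 + 3 = 8
Fib(7) = Fib(6) + Fib(5) = 8 + 5 = 13
Fib(8) = Fib(7) + Fib(6) = 13 + 8 = 21
Fib(9) = Fib(8) + Fib(7) = 21 + 13 = 34
Fib(10) = Fib(9) + Fib(8) = 34 + 21 = 55
Fib(11) = Fib(10) + Fib(9) = 55 + 34 = 89

89


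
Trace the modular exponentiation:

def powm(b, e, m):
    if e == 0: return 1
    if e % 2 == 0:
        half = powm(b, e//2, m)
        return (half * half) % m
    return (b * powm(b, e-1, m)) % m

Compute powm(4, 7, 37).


powm(4, 7, 37): e is odd, compute powm(4, 6, 37)
  powm(4, 6, 37): e is even, compute powm(4, 3, 37)
    powm(4, 3, 37): e is odd, compute powm(4, 2, 37)
      powm(4, 2, 37): e is even, compute powm(4, 1, 37)
        powm(4, 1, 37): e is odd, compute powm(4, 0, 37)
          powm(4, 0, 37) = 1
        (4 * 1) % 37 = 4
      half=4, (4*4) % 37 = 16
    (4 * 16) % 37 = 27
  half=27, (27*27) % 37 = 26
(4 * 26) % 37 = 30

30


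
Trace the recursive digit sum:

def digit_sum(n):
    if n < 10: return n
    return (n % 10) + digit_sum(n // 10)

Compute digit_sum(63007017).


digit_sum(63007017) = 7 + digit_sum(6300701)
digit_sum(6300701) = 1 + digit_sum(630070)
digit_sum(630070) = 0 + digit_sum(63007)
digit_sum(63007) = 7 + digit_sum(6300)
digit_sum(6300) = 0 + digit_sum(630)
digit_sum(630) = 0 + digit_sum(63)
digit_sum(63) = 3 + digit_sum(6)
digit_sum(6) = 6  (base case)
Total: 7 + 1 + 0 + 7 + 0 + 0 + 3 + 6 = 24

24


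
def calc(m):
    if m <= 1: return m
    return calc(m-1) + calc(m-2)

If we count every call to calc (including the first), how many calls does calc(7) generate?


Let C(n) = total calls for calc(n)
C(0) = 1, C(1) = 1
C(2) = 1 + C(1) + C(0) = 1 + 1 + 1 = 3
C(3) = 1 + C(2) + C(1) = 1 + 3 + 1 = 5
C(4) = 1 + C(3) + C(2) = 1 + 5 + 3 = 9
C(5) = 1 + C(4) + C(3) = 1 + 9 + 5 = 15
C(6) = 1 + C(5) + C(4) = 1 + 15 + 9 = 25
C(7) = 1 + C(6) + C(5) = 1 + 25 + 15 = 41

41


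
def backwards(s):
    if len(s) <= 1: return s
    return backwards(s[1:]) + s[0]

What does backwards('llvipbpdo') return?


backwards('llvipbpdo') = backwards('lvipbpdo') + 'l'
backwards('lvipbpdo') = backwards('vipbpdo') + 'l'
backwards('vipbpdo') = backwards('ipbpdo') + 'v'
backwards('ipbpdo') = backwards('pbpdo') + 'i'
backwards('pbpdo') = backwards('bpdo') + 'p'
backwards('bpdo') = backwards('pdo') + 'b'
backwards('pdo') = backwards('do') + 'p'
backwards('do') = backwards('o') + 'd'
backwards('o') = 'o'  (base case)
Concatenating: 'o' + 'd' + 'p' + 'b' + 'p' + 'i' + 'v' + 'l' + 'l' = 'odpbpivll'

odpbpivll


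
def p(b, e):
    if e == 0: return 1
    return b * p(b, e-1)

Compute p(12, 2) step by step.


p(12, 2)
= 12 * p(12, 1)
= 12 * 12 * p(12, 0)
= 12 * 12 * 1
= 144

144


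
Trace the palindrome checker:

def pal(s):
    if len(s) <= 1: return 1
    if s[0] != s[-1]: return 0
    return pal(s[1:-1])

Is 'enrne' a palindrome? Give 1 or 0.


pal('enrne'): s[0]='e' == s[-1]='e' -> check pal('nrn')
pal('nrn'): s[0]='n' == s[-1]='n' -> check pal('r')
pal('r'): len <= 1 -> return 1  (base case)
Result: 1 (palindrome)

1


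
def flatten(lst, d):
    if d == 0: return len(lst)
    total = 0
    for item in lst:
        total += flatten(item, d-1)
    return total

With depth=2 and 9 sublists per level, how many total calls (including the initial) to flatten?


At depth 0 (root): 1 call
At depth 1: each of 1 parents calls flatten on 9 children = 9 calls
At depth 2: each of 9 parents calls flatten on 9 children = 81 calls
Total: 1 + 9 + 81 = 91

91


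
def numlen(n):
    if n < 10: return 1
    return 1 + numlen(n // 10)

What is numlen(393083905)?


numlen(393083905) = 1 + numlen(39308390)
numlen(39308390) = 1 + numlen(3930839)
numlen(3930839) = 1 + numlen(393083)
numlen(393083) = 1 + numlen(39308)
numlen(39308) = 1 + numlen(3930)
numlen(3930) = 1 + numlen(393)
numlen(393) = 1 + numlen(39)
numlen(39) = 1 + numlen(3)
numlen(3) = 1  (base case: 3 < 10)
Unwinding: 1 + 1 + 1 + 1 + 1 + 1 + 1 + 1 + 1 = 9

9


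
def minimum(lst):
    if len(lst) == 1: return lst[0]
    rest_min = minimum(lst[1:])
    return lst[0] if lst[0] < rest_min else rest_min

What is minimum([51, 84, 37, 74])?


minimum([51, 84, 37, 74]): compare 51 with minimum([84, 37, 74])
minimum([84, 37, 74]): compare 84 with minimum([37, 74])
minimum([37, 74]): compare 37 with minimum([74])
minimum([74]) = 74  (base case)
Compare 37 with 74 -> 37
Compare 84 with 37 -> 37
Compare 51 with 37 -> 37

37


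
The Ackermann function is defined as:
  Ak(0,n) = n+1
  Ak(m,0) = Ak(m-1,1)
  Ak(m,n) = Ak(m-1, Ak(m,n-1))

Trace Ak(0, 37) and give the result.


Ak(0, 37) = 38
Result: Ak(0, 37) = 38

38


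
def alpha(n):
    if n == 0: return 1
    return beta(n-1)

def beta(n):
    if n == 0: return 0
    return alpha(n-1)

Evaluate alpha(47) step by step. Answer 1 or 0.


alpha(47) = beta(46)
beta(46) = alpha(45)
alpha(45) = beta(44)
beta(44) = alpha(43)
alpha(43) = beta(42)
beta(42) = alpha(41)
alpha(41) = beta(40)
beta(40) = alpha(39)
alpha(39) = beta(38)
beta(38) = alpha(37)
alpha(37) = beta(36)
beta(36) = alpha(35)
alpha(35) = beta(34)
beta(34) = alpha(33)
alpha(33) = beta(32)
beta(32) = alpha(31)
alpha(31) = beta(30)
beta(30) = alpha(29)
alpha(29) = beta(28)
beta(28) = alpha(27)
alpha(27) = beta(26)
beta(26) = alpha(25)
alpha(25) = beta(24)
beta(24) = alpha(23)
alpha(23) = beta(22)
beta(22) = alpha(21)
alpha(21) = beta(20)
beta(20) = alpha(19)
alpha(19) = beta(18)
beta(18) = alpha(17)
alpha(17) = beta(16)
beta(16) = alpha(15)
alpha(15) = beta(14)
beta(14) = alpha(13)
alpha(13) = beta(12)
beta(12) = alpha(11)
alpha(11) = beta(10)
beta(10) = alpha(9)
alpha(9) = beta(8)
beta(8) = alpha(7)
alpha(7) = beta(6)
beta(6) = alpha(5)
alpha(5) = beta(4)
beta(4) = alpha(3)
alpha(3) = beta(2)
beta(2) = alpha(1)
alpha(1) = beta(0)
beta(0) = 0  (base case)
Result: 0

0


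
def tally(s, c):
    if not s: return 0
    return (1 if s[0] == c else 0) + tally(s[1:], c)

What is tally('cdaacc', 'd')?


s[0]='c' != 'd' -> 0
s[0]='d' == 'd' -> 1
s[0]='a' != 'd' -> 0
s[0]='a' != 'd' -> 0
s[0]='c' != 'd' -> 0
s[0]='c' != 'd' -> 0
Sum: 0 + 1 + 0 + 0 + 0 + 0 = 1

1


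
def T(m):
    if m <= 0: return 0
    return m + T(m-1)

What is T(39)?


T(39)
= 39 + 38 + 37 + 36 + 35 + 34 + 33 + 32 + 31 + 30 + 29 + 28 + 27 + 26 + 25 + 24 + 23 + 22 + 21 + 20 + 19 + 18 + 17 + 16 + 15 + 14 + 13 + 12 + 11 + 10 + 9 + 8 + 7 + 6 + 5 + 4 + 3 + 2 + 1 + T(0)
= 39 + 38 + 37 + 36 + 35 + 34 + 33 + 32 + 31 + 30 + 29 + 28 + 27 + 26 + 25 + 24 + 23 + 22 + 21 + 20 + 19 + 18 + 17 + 16 + 15 + 14 + 13 + 12 + 11 + 10 + 9 + 8 + 7 + 6 + 5 + 4 + 3 + 2 + 1 + 0
= 780

780


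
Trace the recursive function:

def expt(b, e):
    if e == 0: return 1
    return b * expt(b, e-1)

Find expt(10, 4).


expt(10, 4)
= 10 * expt(10, 3)
= 10 * 10 * expt(10, 2)
= 10 * 10 * 10 * expt(10, 1)
= 10 * 10 * 10 * 10 * expt(10, 0)
= 10 * 10 * 10 * 10 * 1
= 10000

10000


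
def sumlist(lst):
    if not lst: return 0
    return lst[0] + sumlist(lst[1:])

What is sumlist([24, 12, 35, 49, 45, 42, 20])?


sumlist([24, 12, 35, 49, 45, 42, 20]) = 24 + sumlist([12, 35, 49, 45, 42, 20])
sumlist([12, 35, 49, 45, 42, 20]) = 12 + sumlist([35, 49, 45, 42, 20])
sumlist([35, 49, 45, 42, 20]) = 35 + sumlist([49, 45, 42, 20])
sumlist([49, 45, 42, 20]) = 49 + sumlist([45, 42, 20])
sumlist([45, 42, 20]) = 45 + sumlist([42, 20])
sumlist([42, 20]) = 42 + sumlist([20])
sumlist([20]) = 20 + sumlist([])
sumlist([]) = 0  (base case)
Total: 24 + 12 + 35 + 49 + 45 + 42 + 20 + 0 = 227

227


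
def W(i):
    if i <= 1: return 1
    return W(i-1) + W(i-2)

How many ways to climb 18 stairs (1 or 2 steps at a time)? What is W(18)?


Building up from base cases:
W(0) = 1
W(1) = 1
W(2) = W(1) + W(0) = 1 + 1 = 2
W(3) = W(2) + W(1) = 2 + 1 = 3
W(4) = W(3) + W(2) = 3 + 2 = 5
W(5) = W(4) + W(3) = 5 + 3 = 8
W(6) = W(5) + W(4) = 8 + 5 = 13
W(7) = W(6) + W(5) = 13 + 8 = 21
W(8) = W(7) + W(6) = 21 + 13 = 34
W(9) = W(8) + W(7) = 34 + 21 = 55
W(10) = W(9) + W(8) = 55 + 34 = 89
W(11) = W(10) + W(9) = 89 + 55 = 144
W(12) = W(11) + W(10) = 144 + 89 = 233
W(13) = W(12) + W(11) = 233 + 144 = 377
W(14) = W(13) + W(12) = 377 + 233 = 610
W(15) = W(14) + W(13) = 610 + 377 = 987
W(16) = W(15) + W(14) = 987 + 610 = 1597
W(17) = W(16) + W(15) = 1597 + 987 = 2584
W(18) = W(17) + W(16) = 2584 + 1597 = 4181

4181


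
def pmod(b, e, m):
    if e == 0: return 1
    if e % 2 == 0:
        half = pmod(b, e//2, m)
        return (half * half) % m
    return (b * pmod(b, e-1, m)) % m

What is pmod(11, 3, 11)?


pmod(11, 3, 11): e is odd, compute pmod(11, 2, 11)
  pmod(11, 2, 11): e is even, compute pmod(11, 1, 11)
    pmod(11, 1, 11): e is odd, compute pmod(11, 0, 11)
      pmod(11, 0, 11) = 1
    (11 * 1) % 11 = 0
  half=0, (0*0) % 11 = 0
(11 * 0) % 11 = 0

0


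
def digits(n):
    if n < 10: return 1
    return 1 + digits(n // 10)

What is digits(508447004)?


digits(508447004) = 1 + digits(50844700)
digits(50844700) = 1 + digits(5084470)
digits(5084470) = 1 + digits(508447)
digits(508447) = 1 + digits(50844)
digits(50844) = 1 + digits(5084)
digits(5084) = 1 + digits(508)
digits(508) = 1 + digits(50)
digits(50) = 1 + digits(5)
digits(5) = 1  (base case: 5 < 10)
Unwinding: 1 + 1 + 1 + 1 + 1 + 1 + 1 + 1 + 1 = 9

9


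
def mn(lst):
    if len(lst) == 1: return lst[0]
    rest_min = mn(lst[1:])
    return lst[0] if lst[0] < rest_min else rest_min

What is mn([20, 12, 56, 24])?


mn([20, 12, 56, 24]): compare 20 with mn([12, 56, 24])
mn([12, 56, 24]): compare 12 with mn([56, 24])
mn([56, 24]): compare 56 with mn([24])
mn([24]) = 24  (base case)
Compare 56 with 24 -> 24
Compare 12 with 24 -> 12
Compare 20 with 12 -> 12

12


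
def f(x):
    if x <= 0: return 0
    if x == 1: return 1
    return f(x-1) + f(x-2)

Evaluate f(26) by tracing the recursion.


Computing f(26) bottom-up:
f(0) = 0
f(1) = 1
f(2) = f(1) + f(0) = 1 + 0 = 1
f(3) = f(2) + f(1) = 1 + 1 = 2
f(4) = f(3) + f(2) = 2 + 1 = 3
f(5) = f(4) + f(3) = 3 + 2 = 5
f(6) = f(5) + f(4) = 5 + 3 = 8
f(7) = f(6) + f(5) = 8 + 5 = 13
f(8) = f(7) + f(6) = 13 + 8 = 21
f(9) = f(8) + f(7) = 21 + 13 = 34
f(10) = f(9) + f(8) = 34 + 21 = 55
f(11) = f(10) + f(9) = 55 + 34 = 89
f(12) = f(11) + f(10) = 89 + 55 = 144
f(13) = f(12) + f(11) = 144 + 89 = 233
f(14) = f(13) + f(12) = 233 + 144 = 377
f(15) = f(14) + f(13) = 377 + 233 = 610
f(16) = f(15) + f(14) = 610 + 377 = 987
f(17) = f(16) + f(15) = 987 + 610 = 1597
f(18) = f(17) + f(16) = 1597 + 987 = 2584
f(19) = f(18) + f(17) = 2584 + 1597 = 4181
f(20) = f(19) + f(18) = 4181 + 2584 = 6765
f(21) = f(20) + f(19) = 6765 + 4181 = 10946
f(22) = f(21) + f(20) = 10946 + 6765 = 17711
f(23) = f(22) + f(21) = 17711 + 10946 = 28657
f(24) = f(23) + f(22) = 28657 + 17711 = 46368
f(25) = f(24) + f(23) = 46368 + 28657 = 75025
f(26) = f(25) + f(24) = 75025 + 46368 = 121393

121393


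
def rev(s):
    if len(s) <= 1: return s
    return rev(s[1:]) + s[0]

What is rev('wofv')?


rev('wofv') = rev('ofv') + 'w'
rev('ofv') = rev('fv') + 'o'
rev('fv') = rev('v') + 'f'
rev('v') = 'v'  (base case)
Concatenating: 'v' + 'f' + 'o' + 'w' = 'vfow'

vfow


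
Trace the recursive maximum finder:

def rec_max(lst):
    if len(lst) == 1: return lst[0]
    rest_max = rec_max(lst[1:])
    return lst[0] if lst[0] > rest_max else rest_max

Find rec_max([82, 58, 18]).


rec_max([82, 58, 18]): compare 82 with rec_max([58, 18])
rec_max([58, 18]): compare 58 with rec_max([18])
rec_max([18]) = 18  (base case)
Compare 58 with 18 -> 58
Compare 82 with 58 -> 82

82


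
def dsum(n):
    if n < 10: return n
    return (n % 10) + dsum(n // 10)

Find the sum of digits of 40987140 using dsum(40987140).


dsum(40987140) = 0 + dsum(4098714)
dsum(4098714) = 4 + dsum(409871)
dsum(409871) = 1 + dsum(40987)
dsum(40987) = 7 + dsum(4098)
dsum(4098) = 8 + dsum(409)
dsum(409) = 9 + dsum(40)
dsum(40) = 0 + dsum(4)
dsum(4) = 4  (base case)
Total: 0 + 4 + 1 + 7 + 8 + 9 + 0 + 4 = 33

33


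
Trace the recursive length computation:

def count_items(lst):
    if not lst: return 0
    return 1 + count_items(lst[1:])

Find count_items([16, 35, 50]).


count_items([16, 35, 50]) = 1 + count_items([35, 50])
count_items([35, 50]) = 1 + count_items([50])
count_items([50]) = 1 + count_items([])
count_items([]) = 0  (base case)
Unwinding: 1 + 1 + 1 + 0 = 3

3


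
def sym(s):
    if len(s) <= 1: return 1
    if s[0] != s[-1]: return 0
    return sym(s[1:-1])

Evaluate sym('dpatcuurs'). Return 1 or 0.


sym('dpatcuurs'): s[0]='d' != s[-1]='s' -> return 0
Result: 0 (not a palindrome)

0


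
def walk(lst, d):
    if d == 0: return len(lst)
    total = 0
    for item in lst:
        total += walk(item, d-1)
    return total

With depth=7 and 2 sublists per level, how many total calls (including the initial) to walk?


At depth 0 (root): 1 call
At depth 1: each of 1 parents calls walk on 2 children = 2 calls
At depth 2: each of 2 parents calls walk on 2 children = 4 calls
At depth 3: each of 4 parents calls walk on 2 children = 8 calls
At depth 4: each of 8 parents calls walk on 2 children = 16 calls
At depth 5: each of 16 parents calls walk on 2 children = 32 calls
At depth 6: each of 32 parents calls walk on 2 children = 64 calls
At depth 7: each of 64 parents calls walk on 2 children = 128 calls
Total: 1 + 2 + 4 + 8 + 16 + 32 + 64 + 128 = 255

255
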